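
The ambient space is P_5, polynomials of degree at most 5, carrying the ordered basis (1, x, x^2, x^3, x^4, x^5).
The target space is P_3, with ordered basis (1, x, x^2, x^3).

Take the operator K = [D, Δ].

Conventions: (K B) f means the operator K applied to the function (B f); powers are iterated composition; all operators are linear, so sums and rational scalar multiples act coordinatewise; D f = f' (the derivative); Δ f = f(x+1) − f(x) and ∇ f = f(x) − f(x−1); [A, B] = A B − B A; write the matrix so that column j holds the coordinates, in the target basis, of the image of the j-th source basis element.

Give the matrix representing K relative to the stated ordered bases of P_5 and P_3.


the matrix is [[0, 0, 0, 0, 0, 0]; [0, 0, 0, 0, 0, 0]; [0, 0, 0, 0, 0, 0]; [0, 0, 0, 0, 0, 0]] (rows listed top to bottom)

image of 1: 0
image of x: 0
image of x^2: 0
image of x^3: 0
image of x^4: 0
image of x^5: 0
each image's coordinates form column j of the matrix


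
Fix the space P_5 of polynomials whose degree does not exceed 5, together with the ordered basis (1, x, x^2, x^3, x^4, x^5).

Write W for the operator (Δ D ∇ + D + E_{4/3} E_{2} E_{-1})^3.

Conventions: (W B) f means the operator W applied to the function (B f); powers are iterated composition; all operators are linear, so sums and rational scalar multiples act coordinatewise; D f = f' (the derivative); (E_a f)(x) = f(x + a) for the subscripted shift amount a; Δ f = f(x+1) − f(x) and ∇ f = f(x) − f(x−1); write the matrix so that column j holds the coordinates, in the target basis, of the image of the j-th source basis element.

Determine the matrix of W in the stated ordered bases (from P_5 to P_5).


image of 1: 1
image of x: x + 10
image of x^2: x^2 + 20x + 83
image of x^3: x^3 + 30x^2 + 249x + 605
image of x^4: x^4 + 40x^3 + 498x^2 + 2420x + 38669/9
image of x^5: x^5 + 50x^4 + 830x^3 + 6050x^2 + (193345/9)x + 828179/27
each image's coordinates form column j of the matrix

the matrix is [[1, 10, 83, 605, 38669/9, 828179/27]; [0, 1, 20, 249, 2420, 193345/9]; [0, 0, 1, 30, 498, 6050]; [0, 0, 0, 1, 40, 830]; [0, 0, 0, 0, 1, 50]; [0, 0, 0, 0, 0, 1]] (rows listed top to bottom)


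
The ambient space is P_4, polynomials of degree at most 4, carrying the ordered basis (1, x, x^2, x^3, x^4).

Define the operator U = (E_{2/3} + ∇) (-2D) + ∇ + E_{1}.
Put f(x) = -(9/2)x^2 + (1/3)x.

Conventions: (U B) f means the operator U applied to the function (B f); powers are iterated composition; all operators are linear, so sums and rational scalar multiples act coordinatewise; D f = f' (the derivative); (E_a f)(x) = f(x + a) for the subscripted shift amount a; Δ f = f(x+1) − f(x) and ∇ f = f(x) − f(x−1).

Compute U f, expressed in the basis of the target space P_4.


the result is g(x) = -(9/2)x^2 + (1/3)x + 30

D f = -9x + 1/3
(-2D) f = 18x - 2/3
E_{2/3} (-2D) f = 18x + 34/3
∇ (-2D) f = 18
(E_{2/3} + ∇) (-2D) f = 18x + 88/3
∇ f = -9x + 29/6
E_{1} f = -(9/2)x^2 - (26/3)x - 25/6
((E_{2/3} + ∇) (-2D) + ∇ + E_{1}) f = -(9/2)x^2 + (1/3)x + 30


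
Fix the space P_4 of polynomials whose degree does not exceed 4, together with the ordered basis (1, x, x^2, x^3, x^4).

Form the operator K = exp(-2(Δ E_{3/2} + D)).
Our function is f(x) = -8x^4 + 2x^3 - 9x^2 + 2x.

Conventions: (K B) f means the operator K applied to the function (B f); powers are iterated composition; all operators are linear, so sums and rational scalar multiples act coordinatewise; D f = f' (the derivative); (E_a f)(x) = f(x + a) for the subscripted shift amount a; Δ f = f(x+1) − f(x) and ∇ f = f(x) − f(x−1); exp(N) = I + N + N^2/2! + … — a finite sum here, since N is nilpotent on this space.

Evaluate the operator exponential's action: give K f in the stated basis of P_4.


g(x) = -8x^4 + 130x^3 - 417x^2 - 118x - 97

order-1 term: 128x^3 + 360x^2 + 808x + 559
order-2 term: -768x^2 - 2976x - 4624
order-3 term: 2048x + 6016
order-4 term: -2048
the series for exp(-2(Δ E_{3/2} + D)) f terminates at order 4
exp(-2(Δ E_{3/2} + D)) f = -8x^4 + 130x^3 - 417x^2 - 118x - 97


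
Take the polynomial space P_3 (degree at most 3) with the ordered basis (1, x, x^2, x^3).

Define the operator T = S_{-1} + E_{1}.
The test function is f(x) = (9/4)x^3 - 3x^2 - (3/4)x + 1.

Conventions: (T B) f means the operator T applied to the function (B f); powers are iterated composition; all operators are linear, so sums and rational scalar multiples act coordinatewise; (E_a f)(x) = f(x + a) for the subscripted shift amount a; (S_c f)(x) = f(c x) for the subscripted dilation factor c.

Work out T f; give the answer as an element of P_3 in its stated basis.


S_{-1} f = -(9/4)x^3 - 3x^2 + (3/4)x + 1
E_{1} f = (9/4)x^3 + (15/4)x^2 - 1/2
(S_{-1} + E_{1}) f = (3/4)x^2 + (3/4)x + 1/2

the result is g(x) = (3/4)x^2 + (3/4)x + 1/2


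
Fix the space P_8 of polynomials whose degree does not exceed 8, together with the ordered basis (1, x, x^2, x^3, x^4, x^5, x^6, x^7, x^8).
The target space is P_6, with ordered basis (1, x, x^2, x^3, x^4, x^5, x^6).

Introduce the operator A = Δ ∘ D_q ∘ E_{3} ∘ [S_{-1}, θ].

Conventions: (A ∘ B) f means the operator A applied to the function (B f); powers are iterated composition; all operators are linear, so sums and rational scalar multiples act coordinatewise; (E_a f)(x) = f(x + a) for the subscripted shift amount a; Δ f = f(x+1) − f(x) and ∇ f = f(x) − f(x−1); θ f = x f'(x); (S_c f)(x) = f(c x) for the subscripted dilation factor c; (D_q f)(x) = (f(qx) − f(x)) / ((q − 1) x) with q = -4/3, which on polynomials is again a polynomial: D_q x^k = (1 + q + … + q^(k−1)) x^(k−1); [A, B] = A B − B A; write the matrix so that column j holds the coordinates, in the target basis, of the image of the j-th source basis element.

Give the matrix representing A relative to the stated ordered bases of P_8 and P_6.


image of 1: 0
image of x: 0
image of x^2: 0
image of x^3: 0
image of x^4: 0
image of x^5: 0
image of x^6: 0
image of x^7: 0
image of x^8: 0
each image's coordinates form column j of the matrix

the matrix is [[0, 0, 0, 0, 0, 0, 0, 0, 0]; [0, 0, 0, 0, 0, 0, 0, 0, 0]; [0, 0, 0, 0, 0, 0, 0, 0, 0]; [0, 0, 0, 0, 0, 0, 0, 0, 0]; [0, 0, 0, 0, 0, 0, 0, 0, 0]; [0, 0, 0, 0, 0, 0, 0, 0, 0]; [0, 0, 0, 0, 0, 0, 0, 0, 0]] (rows listed top to bottom)


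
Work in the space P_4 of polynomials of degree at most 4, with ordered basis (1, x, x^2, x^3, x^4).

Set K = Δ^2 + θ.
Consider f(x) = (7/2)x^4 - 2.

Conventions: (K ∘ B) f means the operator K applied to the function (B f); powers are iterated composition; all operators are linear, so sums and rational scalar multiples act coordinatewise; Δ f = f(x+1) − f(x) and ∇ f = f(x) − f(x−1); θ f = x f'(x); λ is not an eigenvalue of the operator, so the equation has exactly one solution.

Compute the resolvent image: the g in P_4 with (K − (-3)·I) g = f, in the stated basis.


the image equals g(x) = (1/2)x^4 - (6/5)x^2 - 3x - 11/5

write g with unknown coordinates in the stated basis and equate coefficients in (K − (-3)·I) g = f
solving from the highest basis element down gives g = (1/2)x^4 - (6/5)x^2 - 3x - 11/5
check: K g = 2x^4 + (18/5)x^2 + 9x + 23/5
so K g − (-3)·g = (7/2)x^4 - 2 = f ✓


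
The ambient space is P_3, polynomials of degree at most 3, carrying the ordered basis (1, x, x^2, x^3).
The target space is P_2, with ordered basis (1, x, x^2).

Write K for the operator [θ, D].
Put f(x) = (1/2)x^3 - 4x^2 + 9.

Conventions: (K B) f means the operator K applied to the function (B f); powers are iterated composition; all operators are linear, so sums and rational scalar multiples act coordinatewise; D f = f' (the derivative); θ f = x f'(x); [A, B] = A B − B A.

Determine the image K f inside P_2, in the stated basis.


D f = (3/2)x^2 - 8x
θ D f = 3x^2 - 8x
θ f = (3/2)x^3 - 8x^2
D θ f = (9/2)x^2 - 16x
[θ, D] f = -(3/2)x^2 + 8x

the result is g(x) = -(3/2)x^2 + 8x


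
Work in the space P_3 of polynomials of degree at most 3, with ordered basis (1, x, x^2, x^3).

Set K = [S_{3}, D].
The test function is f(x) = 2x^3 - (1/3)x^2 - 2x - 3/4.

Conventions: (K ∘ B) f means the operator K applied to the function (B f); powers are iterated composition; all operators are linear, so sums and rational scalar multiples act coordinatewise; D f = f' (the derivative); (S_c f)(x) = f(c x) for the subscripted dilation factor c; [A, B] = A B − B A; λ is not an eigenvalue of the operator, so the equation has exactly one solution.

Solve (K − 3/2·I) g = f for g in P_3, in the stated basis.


the image equals g(x) = -(4/3)x^3 + (434/9)x^2 - (3460/9)x + 27707/54

write g with unknown coordinates in the stated basis and equate coefficients in (K − 3/2·I) g = f
solving from the highest basis element down gives g = -(4/3)x^3 + (434/9)x^2 - (3460/9)x + 27707/54
check: K g = 72x^2 - (1736/3)x + 6920/9
so K g − 3/2·g = 2x^3 - (1/3)x^2 - 2x - 3/4 = f ✓


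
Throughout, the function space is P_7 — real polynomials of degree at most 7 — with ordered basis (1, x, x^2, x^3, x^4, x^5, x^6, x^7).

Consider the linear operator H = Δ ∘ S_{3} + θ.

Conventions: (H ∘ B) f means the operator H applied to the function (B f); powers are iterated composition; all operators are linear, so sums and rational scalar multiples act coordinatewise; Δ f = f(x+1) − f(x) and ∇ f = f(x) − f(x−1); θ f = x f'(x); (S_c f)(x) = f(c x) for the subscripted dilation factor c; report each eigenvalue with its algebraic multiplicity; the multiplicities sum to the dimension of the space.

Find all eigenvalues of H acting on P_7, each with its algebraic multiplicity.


image of 1: 0
image of x: x + 3
image of x^2: 2x^2 + 18x + 9
image of x^3: 3x^3 + 81x^2 + 81x + 27
image of x^4: 4x^4 + 324x^3 + 486x^2 + 324x + 81
image of x^5: 5x^5 + 1215x^4 + 2430x^3 + 2430x^2 + 1215x + 243
image of x^6: 6x^6 + 4374x^5 + 10935x^4 + 14580x^3 + 10935x^2 + 4374x + 729
image of x^7: 7x^7 + 15309x^6 + 45927x^5 + 76545x^4 + 76545x^3 + 45927x^2 + 15309x + 2187
the matrix is upper triangular; its diagonal is (0, 1, 2, 3, 4, 5, 6, 7)
for a triangular matrix the eigenvalues are the diagonal entries, with algebraic multiplicity their repetition count

λ = 0 (multiplicity 1), λ = 1 (multiplicity 1), λ = 2 (multiplicity 1), λ = 3 (multiplicity 1), λ = 4 (multiplicity 1), λ = 5 (multiplicity 1), λ = 6 (multiplicity 1), λ = 7 (multiplicity 1)


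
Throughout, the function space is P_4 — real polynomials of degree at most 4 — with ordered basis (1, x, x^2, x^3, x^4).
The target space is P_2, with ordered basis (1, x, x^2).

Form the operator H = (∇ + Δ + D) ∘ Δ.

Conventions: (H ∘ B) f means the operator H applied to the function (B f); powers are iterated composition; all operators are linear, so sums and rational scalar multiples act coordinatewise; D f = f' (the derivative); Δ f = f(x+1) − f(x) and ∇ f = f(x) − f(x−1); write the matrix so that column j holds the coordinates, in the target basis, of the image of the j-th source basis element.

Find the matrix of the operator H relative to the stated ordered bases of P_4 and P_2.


the matrix is [[0, 0, 6, 9, 20]; [0, 0, 0, 18, 36]; [0, 0, 0, 0, 36]] (rows listed top to bottom)

image of 1: 0
image of x: 0
image of x^2: 6
image of x^3: 18x + 9
image of x^4: 36x^2 + 36x + 20
each image's coordinates form column j of the matrix


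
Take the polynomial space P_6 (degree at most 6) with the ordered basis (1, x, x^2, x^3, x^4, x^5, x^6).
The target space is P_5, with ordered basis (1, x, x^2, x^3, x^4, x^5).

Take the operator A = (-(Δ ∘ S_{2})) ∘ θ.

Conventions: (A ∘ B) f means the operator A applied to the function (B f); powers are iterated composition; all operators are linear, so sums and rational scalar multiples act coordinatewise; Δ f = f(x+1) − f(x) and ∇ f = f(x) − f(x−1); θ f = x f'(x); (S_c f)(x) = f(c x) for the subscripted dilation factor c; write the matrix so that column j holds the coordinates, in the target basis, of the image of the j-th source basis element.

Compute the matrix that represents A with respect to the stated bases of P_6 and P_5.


image of 1: 0
image of x: -2
image of x^2: -16x - 8
image of x^3: -72x^2 - 72x - 24
image of x^4: -256x^3 - 384x^2 - 256x - 64
image of x^5: -800x^4 - 1600x^3 - 1600x^2 - 800x - 160
image of x^6: -2304x^5 - 5760x^4 - 7680x^3 - 5760x^2 - 2304x - 384
each image's coordinates form column j of the matrix

the matrix is [[0, -2, -8, -24, -64, -160, -384]; [0, 0, -16, -72, -256, -800, -2304]; [0, 0, 0, -72, -384, -1600, -5760]; [0, 0, 0, 0, -256, -1600, -7680]; [0, 0, 0, 0, 0, -800, -5760]; [0, 0, 0, 0, 0, 0, -2304]] (rows listed top to bottom)


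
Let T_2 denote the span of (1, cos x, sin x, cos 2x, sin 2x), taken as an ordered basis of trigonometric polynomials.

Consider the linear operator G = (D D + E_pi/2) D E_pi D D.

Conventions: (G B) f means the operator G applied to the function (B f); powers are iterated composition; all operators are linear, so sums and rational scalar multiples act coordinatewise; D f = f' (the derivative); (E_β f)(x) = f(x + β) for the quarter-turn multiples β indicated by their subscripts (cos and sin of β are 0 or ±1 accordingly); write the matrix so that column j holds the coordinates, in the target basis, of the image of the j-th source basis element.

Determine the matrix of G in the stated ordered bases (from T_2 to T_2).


the matrix is [[0, 0, 0, 0, 0]; [0, -1, -1, 0, 0]; [0, 1, -1, 0, 0]; [0, 0, 0, 0, 40]; [0, 0, 0, -40, 0]] (rows listed top to bottom)

image of 1: 0
image of cos x: -cos x + sin x
image of sin x: -cos x - sin x
image of cos 2x: -40sin 2x
image of sin 2x: 40cos 2x
each image's coordinates form column j of the matrix


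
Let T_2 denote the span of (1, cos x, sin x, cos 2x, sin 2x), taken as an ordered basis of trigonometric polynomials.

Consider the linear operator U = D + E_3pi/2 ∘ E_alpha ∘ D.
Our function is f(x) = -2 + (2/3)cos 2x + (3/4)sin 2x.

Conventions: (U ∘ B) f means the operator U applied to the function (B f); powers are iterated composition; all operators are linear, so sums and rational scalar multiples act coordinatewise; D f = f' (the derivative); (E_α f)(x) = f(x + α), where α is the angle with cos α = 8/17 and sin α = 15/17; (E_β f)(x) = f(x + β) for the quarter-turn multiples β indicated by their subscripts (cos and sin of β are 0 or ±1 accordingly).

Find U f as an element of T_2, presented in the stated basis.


the image equals g(x) = (995/289)cos 2x - (240/289)sin 2x

D f = (3/2)cos 2x - (4/3)sin 2x
D f = (3/2)cos 2x - (4/3)sin 2x
E_alpha D f = -(1123/578)cos 2x - (436/867)sin 2x
E_3pi/2 E_alpha D f = (1123/578)cos 2x + (436/867)sin 2x
(D + E_3pi/2 ∘ E_alpha ∘ D) f = (995/289)cos 2x - (240/289)sin 2x


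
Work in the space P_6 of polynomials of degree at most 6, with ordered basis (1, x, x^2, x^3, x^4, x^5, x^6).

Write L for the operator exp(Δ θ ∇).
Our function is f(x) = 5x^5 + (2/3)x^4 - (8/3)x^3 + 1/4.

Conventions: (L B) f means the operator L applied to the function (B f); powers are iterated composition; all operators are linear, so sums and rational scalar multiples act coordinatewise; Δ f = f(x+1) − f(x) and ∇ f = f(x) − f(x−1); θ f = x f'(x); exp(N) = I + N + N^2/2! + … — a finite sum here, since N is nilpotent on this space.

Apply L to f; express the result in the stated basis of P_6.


order-1 term: 400x^3 + 174x^2 + 126x + 59/3
order-2 term: 2400x + 774
the series for exp(Δ θ ∇) f terminates at order 2
exp(Δ θ ∇) f = 5x^5 + (2/3)x^4 + (1192/3)x^3 + 174x^2 + 2526x + 9527/12

the image equals g(x) = 5x^5 + (2/3)x^4 + (1192/3)x^3 + 174x^2 + 2526x + 9527/12


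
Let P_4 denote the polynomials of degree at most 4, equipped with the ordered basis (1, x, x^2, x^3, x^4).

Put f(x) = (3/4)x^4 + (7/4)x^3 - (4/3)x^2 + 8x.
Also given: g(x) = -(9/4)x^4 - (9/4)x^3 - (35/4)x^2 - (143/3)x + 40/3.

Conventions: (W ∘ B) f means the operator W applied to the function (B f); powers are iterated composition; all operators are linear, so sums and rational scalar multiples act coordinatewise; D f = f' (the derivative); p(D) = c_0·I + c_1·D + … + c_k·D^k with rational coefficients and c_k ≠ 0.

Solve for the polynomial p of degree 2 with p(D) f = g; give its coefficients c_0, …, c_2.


p(D) = -3·I + D − 2·D^2, i.e. c_0 = -3, c_1 = 1, c_2 = -2

D^0 f = (3/4)x^4 + (7/4)x^3 - (4/3)x^2 + 8x
D^1 f = 3x^3 + (21/4)x^2 - (8/3)x + 8
D^2 f = 9x^2 + (21/2)x - 8/3
matching coefficients of g against c_0 f + c_1 Df + … from the top degree down determines the c_i
solution: c_0 = -3, c_1 = 1, c_2 = -2


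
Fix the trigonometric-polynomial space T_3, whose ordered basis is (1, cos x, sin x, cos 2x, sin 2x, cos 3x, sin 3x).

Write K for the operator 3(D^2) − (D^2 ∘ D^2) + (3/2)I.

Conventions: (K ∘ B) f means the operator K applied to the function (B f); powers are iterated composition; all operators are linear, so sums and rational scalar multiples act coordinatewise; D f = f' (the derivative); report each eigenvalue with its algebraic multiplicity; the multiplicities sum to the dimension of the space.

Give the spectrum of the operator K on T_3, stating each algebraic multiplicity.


image of 1: 3/2
image of cos x: -(5/2)cos x
image of sin x: -(5/2)sin x
image of cos 2x: -(53/2)cos 2x
image of sin 2x: -(53/2)sin 2x
image of cos 3x: -(213/2)cos 3x
image of sin 3x: -(213/2)sin 3x
the matrix is diagonal; its diagonal is (3/2, -5/2, -5/2, -53/2, -53/2, -213/2, -213/2)
for a triangular matrix the eigenvalues are the diagonal entries, with algebraic multiplicity their repetition count

λ = -213/2 (multiplicity 2), λ = -53/2 (multiplicity 2), λ = -5/2 (multiplicity 2), λ = 3/2 (multiplicity 1)


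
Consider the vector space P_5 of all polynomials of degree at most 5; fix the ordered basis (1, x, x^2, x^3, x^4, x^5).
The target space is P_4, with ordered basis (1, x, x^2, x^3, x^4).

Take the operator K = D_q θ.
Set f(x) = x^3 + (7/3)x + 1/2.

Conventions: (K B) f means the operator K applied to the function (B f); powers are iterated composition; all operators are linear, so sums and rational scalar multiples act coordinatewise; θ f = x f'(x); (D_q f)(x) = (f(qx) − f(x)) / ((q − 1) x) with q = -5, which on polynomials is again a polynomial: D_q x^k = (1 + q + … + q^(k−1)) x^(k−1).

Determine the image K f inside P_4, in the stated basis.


θ f = 3x^3 + (7/3)x
D_q θ f = 63x^2 + 7/3

the image equals g(x) = 63x^2 + 7/3


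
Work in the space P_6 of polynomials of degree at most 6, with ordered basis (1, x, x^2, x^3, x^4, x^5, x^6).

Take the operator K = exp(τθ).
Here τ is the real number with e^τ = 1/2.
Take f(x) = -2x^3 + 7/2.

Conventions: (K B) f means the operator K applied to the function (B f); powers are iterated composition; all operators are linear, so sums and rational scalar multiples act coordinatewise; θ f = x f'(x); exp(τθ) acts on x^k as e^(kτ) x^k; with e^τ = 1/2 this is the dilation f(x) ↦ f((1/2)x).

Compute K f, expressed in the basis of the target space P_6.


the result is g(x) = -(1/4)x^3 + 7/2

exp(τθ) x^k = e^(kτ) x^k; with e^τ = 1/2 this sends x^k to (1/2)^k x^k
x^3 ↦ 1/8 x^3
applying this coordinatewise to f: exp(τθ) f = -(1/4)x^3 + 7/2


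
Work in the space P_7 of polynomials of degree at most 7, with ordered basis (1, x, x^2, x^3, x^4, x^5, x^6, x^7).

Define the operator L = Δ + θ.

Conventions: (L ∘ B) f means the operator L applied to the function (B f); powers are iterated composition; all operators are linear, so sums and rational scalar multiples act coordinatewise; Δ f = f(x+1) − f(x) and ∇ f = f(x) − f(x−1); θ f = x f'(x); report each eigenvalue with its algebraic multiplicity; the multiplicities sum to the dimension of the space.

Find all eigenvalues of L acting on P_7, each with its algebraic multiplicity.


image of 1: 0
image of x: x + 1
image of x^2: 2x^2 + 2x + 1
image of x^3: 3x^3 + 3x^2 + 3x + 1
image of x^4: 4x^4 + 4x^3 + 6x^2 + 4x + 1
image of x^5: 5x^5 + 5x^4 + 10x^3 + 10x^2 + 5x + 1
image of x^6: 6x^6 + 6x^5 + 15x^4 + 20x^3 + 15x^2 + 6x + 1
image of x^7: 7x^7 + 7x^6 + 21x^5 + 35x^4 + 35x^3 + 21x^2 + 7x + 1
the matrix is upper triangular; its diagonal is (0, 1, 2, 3, 4, 5, 6, 7)
for a triangular matrix the eigenvalues are the diagonal entries, with algebraic multiplicity their repetition count

λ = 0 (multiplicity 1), λ = 1 (multiplicity 1), λ = 2 (multiplicity 1), λ = 3 (multiplicity 1), λ = 4 (multiplicity 1), λ = 5 (multiplicity 1), λ = 6 (multiplicity 1), λ = 7 (multiplicity 1)


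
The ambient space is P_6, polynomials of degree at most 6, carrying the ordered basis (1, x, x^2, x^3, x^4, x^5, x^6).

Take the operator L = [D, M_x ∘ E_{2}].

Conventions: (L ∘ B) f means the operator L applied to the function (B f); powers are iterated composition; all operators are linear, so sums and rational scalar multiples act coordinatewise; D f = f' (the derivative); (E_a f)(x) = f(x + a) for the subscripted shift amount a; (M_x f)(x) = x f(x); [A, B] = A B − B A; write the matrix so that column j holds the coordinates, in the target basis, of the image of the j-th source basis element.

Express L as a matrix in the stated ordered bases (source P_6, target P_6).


image of 1: 1
image of x: x + 2
image of x^2: x^2 + 4x + 4
image of x^3: x^3 + 6x^2 + 12x + 8
image of x^4: x^4 + 8x^3 + 24x^2 + 32x + 16
image of x^5: x^5 + 10x^4 + 40x^3 + 80x^2 + 80x + 32
image of x^6: x^6 + 12x^5 + 60x^4 + 160x^3 + 240x^2 + 192x + 64
each image's coordinates form column j of the matrix

the matrix is [[1, 2, 4, 8, 16, 32, 64]; [0, 1, 4, 12, 32, 80, 192]; [0, 0, 1, 6, 24, 80, 240]; [0, 0, 0, 1, 8, 40, 160]; [0, 0, 0, 0, 1, 10, 60]; [0, 0, 0, 0, 0, 1, 12]; [0, 0, 0, 0, 0, 0, 1]] (rows listed top to bottom)


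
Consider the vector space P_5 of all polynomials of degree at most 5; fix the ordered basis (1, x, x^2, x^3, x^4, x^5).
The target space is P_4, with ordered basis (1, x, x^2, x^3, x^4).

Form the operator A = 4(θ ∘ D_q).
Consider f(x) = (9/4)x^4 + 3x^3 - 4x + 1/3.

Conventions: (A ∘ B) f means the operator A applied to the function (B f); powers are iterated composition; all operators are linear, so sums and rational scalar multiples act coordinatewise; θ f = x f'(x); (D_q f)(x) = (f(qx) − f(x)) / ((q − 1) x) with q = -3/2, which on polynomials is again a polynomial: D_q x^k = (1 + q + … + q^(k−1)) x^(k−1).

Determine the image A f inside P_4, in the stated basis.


g(x) = -(351/8)x^3 + 42x^2

D_q f = -(117/32)x^3 + (21/4)x^2 - 4
θ D_q f = -(351/32)x^3 + (21/2)x^2
(4(θ ∘ D_q)) f = -(351/8)x^3 + 42x^2


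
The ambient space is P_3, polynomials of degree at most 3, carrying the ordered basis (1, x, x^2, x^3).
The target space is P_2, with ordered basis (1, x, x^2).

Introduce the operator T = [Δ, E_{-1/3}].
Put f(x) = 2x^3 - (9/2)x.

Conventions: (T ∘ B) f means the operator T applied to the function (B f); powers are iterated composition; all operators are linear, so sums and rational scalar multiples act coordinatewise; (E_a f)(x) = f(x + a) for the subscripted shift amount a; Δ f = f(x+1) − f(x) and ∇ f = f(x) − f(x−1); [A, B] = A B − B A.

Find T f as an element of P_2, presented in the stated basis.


E_{-1/3} f = 2x^3 - 2x^2 - (23/6)x + 77/54
Δ E_{-1/3} f = 6x^2 + 2x - 23/6
Δ f = 6x^2 + 6x - 5/2
E_{-1/3} Δ f = 6x^2 + 2x - 23/6
[Δ, E_{-1/3}] f = 0

g(x) = 0


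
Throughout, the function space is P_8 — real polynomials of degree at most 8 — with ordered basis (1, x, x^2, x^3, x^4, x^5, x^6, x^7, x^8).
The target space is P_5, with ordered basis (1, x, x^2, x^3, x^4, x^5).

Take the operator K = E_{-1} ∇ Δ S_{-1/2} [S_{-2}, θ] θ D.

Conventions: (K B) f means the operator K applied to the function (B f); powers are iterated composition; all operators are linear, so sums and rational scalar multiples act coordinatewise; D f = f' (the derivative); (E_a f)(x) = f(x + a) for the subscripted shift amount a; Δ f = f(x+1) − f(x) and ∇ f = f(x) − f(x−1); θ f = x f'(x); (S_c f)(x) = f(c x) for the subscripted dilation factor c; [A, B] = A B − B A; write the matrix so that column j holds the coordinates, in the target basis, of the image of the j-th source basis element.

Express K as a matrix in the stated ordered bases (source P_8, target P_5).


the matrix is [[0, 0, 0, 0, 0, 0, 0, 0, 0]; [0, 0, 0, 0, 0, 0, 0, 0, 0]; [0, 0, 0, 0, 0, 0, 0, 0, 0]; [0, 0, 0, 0, 0, 0, 0, 0, 0]; [0, 0, 0, 0, 0, 0, 0, 0, 0]; [0, 0, 0, 0, 0, 0, 0, 0, 0]] (rows listed top to bottom)

image of 1: 0
image of x: 0
image of x^2: 0
image of x^3: 0
image of x^4: 0
image of x^5: 0
image of x^6: 0
image of x^7: 0
image of x^8: 0
each image's coordinates form column j of the matrix


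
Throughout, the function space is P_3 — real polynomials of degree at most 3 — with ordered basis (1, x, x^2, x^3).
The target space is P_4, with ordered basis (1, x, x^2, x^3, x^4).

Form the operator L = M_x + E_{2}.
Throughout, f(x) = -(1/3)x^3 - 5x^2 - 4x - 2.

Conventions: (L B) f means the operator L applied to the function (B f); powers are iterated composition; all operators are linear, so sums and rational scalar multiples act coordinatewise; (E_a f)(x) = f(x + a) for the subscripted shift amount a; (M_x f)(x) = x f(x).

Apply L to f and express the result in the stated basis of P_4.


g(x) = -(1/3)x^4 - (16/3)x^3 - 11x^2 - 30x - 98/3

M_x f = -(1/3)x^4 - 5x^3 - 4x^2 - 2x
E_{2} f = -(1/3)x^3 - 7x^2 - 28x - 98/3
(M_x + E_{2}) f = -(1/3)x^4 - (16/3)x^3 - 11x^2 - 30x - 98/3


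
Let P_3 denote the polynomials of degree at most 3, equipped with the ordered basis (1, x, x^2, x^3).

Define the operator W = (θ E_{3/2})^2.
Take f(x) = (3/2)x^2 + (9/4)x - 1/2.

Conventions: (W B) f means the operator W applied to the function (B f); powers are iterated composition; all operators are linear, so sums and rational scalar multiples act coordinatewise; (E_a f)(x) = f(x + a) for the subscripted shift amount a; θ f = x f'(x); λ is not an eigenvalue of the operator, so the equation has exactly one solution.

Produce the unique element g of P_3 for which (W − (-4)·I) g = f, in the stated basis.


write g with unknown coordinates in the stated basis and equate coefficients in (W − (-4)·I) g = f
solving from the highest basis element down gives g = (3/16)x^2 + (9/80)x - 1/8
check: W g = (3/4)x^2 + (9/5)x
so W g − (-4)·g = (3/2)x^2 + (9/4)x - 1/2 = f ✓

the image equals g(x) = (3/16)x^2 + (9/80)x - 1/8


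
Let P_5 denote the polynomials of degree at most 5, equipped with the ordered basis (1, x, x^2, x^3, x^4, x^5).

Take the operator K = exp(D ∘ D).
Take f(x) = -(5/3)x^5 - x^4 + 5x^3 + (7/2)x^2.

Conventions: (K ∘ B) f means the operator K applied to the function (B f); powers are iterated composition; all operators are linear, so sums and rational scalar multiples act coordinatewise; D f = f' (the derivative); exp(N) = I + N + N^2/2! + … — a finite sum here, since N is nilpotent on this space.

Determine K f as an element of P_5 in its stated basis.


g(x) = -(5/3)x^5 - x^4 - (85/3)x^3 - (17/2)x^2 - 70x - 5

order-1 term: -(100/3)x^3 - 12x^2 + 30x + 7
order-2 term: -100x - 12
the series for exp(D ∘ D) f terminates at order 2
exp(D ∘ D) f = -(5/3)x^5 - x^4 - (85/3)x^3 - (17/2)x^2 - 70x - 5


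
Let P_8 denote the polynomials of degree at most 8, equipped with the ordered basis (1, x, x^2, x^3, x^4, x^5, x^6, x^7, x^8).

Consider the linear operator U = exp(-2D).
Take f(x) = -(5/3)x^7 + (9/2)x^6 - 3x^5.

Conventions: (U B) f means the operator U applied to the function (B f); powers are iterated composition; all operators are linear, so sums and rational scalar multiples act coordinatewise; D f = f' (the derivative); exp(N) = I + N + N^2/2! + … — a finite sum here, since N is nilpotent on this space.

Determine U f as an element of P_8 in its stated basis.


order-1 term: (70/3)x^6 - 54x^5 + 30x^4
order-2 term: -140x^5 + 270x^4 - 120x^3
order-3 term: (1400/3)x^4 - 720x^3 + 240x^2
order-4 term: -(2800/3)x^3 + 1080x^2 - 240x
order-5 term: 1120x^2 - 864x + 96
order-6 term: -(2240/3)x + 288
order-7 term: 640/3
the series for exp(-2D) f terminates at order 7
exp(-2D) f = -(5/3)x^7 + (167/6)x^6 - 197x^5 + (2300/3)x^4 - (5320/3)x^3 + 2440x^2 - (5552/3)x + 1792/3

the image equals g(x) = -(5/3)x^7 + (167/6)x^6 - 197x^5 + (2300/3)x^4 - (5320/3)x^3 + 2440x^2 - (5552/3)x + 1792/3


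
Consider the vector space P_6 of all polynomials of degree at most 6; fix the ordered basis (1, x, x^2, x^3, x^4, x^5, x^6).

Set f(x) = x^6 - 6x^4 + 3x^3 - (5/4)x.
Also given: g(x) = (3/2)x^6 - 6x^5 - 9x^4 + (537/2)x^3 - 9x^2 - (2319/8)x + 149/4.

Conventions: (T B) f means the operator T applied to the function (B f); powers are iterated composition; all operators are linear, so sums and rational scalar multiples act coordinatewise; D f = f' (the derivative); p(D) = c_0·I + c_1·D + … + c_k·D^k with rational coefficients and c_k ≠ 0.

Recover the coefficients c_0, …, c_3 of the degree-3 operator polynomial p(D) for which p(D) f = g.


D^0 f = x^6 - 6x^4 + 3x^3 - (5/4)x
D^1 f = 6x^5 - 24x^3 + 9x^2 - 5/4
D^2 f = 30x^4 - 72x^2 + 18x
D^3 f = 120x^3 - 144x + 18
matching coefficients of g against c_0 f + c_1 Df + … from the top degree down determines the c_i
solution: c_0 = 3/2, c_1 = -1, c_2 = 0, c_3 = 2

p(D) = (3/2)·I − D + 2·D^3, i.e. c_0 = 3/2, c_1 = -1, c_2 = 0, c_3 = 2


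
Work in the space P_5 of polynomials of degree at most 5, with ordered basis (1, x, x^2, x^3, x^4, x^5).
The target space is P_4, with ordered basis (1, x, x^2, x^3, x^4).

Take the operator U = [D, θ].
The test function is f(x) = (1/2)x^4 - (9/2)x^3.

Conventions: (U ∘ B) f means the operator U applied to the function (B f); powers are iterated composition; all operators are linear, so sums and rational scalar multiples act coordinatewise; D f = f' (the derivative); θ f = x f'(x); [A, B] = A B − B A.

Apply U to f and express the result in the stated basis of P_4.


g(x) = 2x^3 - (27/2)x^2

θ f = 2x^4 - (27/2)x^3
D θ f = 8x^3 - (81/2)x^2
D f = 2x^3 - (27/2)x^2
θ D f = 6x^3 - 27x^2
[D, θ] f = 2x^3 - (27/2)x^2


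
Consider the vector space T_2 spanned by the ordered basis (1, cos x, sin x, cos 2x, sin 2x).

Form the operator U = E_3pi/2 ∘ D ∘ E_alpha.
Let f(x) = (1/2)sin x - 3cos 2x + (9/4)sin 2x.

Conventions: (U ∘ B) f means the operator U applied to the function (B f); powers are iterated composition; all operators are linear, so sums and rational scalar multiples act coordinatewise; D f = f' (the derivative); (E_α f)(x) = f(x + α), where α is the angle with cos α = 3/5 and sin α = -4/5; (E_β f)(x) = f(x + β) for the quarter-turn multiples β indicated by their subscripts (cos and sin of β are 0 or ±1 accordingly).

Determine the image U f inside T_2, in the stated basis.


the image equals g(x) = -(2/5)cos x + (3/10)sin x + (351/50)cos 2x - (66/25)sin 2x

E_alpha f = -(2/5)cos x + (3/10)sin x - (33/25)cos 2x - (351/100)sin 2x
D E_alpha f = (3/10)cos x + (2/5)sin x - (351/50)cos 2x + (66/25)sin 2x
E_3pi/2 D E_alpha f = -(2/5)cos x + (3/10)sin x + (351/50)cos 2x - (66/25)sin 2x


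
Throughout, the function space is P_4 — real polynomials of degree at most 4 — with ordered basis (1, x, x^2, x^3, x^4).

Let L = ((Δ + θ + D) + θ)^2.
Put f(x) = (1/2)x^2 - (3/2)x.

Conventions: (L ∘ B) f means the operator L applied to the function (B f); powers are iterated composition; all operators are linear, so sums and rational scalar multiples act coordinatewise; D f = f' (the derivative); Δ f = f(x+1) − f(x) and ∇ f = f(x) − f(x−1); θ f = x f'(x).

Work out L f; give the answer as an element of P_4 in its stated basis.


the image equals g(x) = 8x^2 + 6x

Δ f = x - 1
θ f = x^2 - (3/2)x
D f = x - 3/2
(Δ + θ + D) f = x^2 + (1/2)x - 5/2
θ f = x^2 - (3/2)x
((Δ + θ + D) + θ) f = 2x^2 - x - 5/2
Δ ((Δ + θ + D) + θ) f = 4x + 1
θ ((Δ + θ + D) + θ) f = 4x^2 - x
D ((Δ + θ + D) + θ) f = 4x - 1
(Δ + θ + D) ((Δ + θ + D) + θ) f = 4x^2 + 7x
θ ((Δ + θ + D) + θ) f = 4x^2 - x
((Δ + θ + D) + θ) ((Δ + θ + D) + θ) f = 8x^2 + 6x


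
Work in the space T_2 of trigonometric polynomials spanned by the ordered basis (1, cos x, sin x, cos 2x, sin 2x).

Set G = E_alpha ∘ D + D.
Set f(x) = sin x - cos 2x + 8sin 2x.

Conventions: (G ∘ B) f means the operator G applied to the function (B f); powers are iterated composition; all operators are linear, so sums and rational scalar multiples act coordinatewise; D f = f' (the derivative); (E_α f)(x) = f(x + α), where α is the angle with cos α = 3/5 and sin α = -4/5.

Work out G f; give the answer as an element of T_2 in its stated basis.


D f = cos x + 16cos 2x + 2sin 2x
E_alpha D f = (3/5)cos x + (4/5)sin x - (32/5)cos 2x + (74/5)sin 2x
D f = cos x + 16cos 2x + 2sin 2x
(E_alpha ∘ D + D) f = (8/5)cos x + (4/5)sin x + (48/5)cos 2x + (84/5)sin 2x

the result is g(x) = (8/5)cos x + (4/5)sin x + (48/5)cos 2x + (84/5)sin 2x


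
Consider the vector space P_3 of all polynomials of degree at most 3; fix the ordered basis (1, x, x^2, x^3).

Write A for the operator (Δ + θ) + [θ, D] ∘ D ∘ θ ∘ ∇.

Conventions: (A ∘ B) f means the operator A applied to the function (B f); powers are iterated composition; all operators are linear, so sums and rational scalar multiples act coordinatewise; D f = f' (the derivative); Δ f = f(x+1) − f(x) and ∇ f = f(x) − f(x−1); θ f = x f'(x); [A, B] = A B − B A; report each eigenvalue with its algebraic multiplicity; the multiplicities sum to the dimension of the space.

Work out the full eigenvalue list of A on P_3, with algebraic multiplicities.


λ = 0 (multiplicity 1), λ = 1 (multiplicity 1), λ = 2 (multiplicity 1), λ = 3 (multiplicity 1)

image of 1: 0
image of x: x + 1
image of x^2: 2x^2 + 2x + 1
image of x^3: 3x^3 + 3x^2 + 3x - 11
the matrix is upper triangular; its diagonal is (0, 1, 2, 3)
for a triangular matrix the eigenvalues are the diagonal entries, with algebraic multiplicity their repetition count


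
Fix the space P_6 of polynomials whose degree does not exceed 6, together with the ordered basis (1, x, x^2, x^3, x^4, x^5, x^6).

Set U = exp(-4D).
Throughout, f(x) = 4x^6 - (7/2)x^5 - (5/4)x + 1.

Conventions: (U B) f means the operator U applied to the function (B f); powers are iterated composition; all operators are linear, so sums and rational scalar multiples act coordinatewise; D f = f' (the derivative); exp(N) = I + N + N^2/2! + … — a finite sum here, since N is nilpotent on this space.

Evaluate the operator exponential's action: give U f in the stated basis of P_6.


the result is g(x) = 4x^6 - (199/2)x^5 + 1030x^4 - 5680x^3 + 17600x^2 - (116229/4)x + 19974

order-1 term: -96x^5 + 70x^4 + 5
order-2 term: 960x^4 - 560x^3
order-3 term: -5120x^3 + 2240x^2
order-4 term: 15360x^2 - 4480x
order-5 term: -24576x + 3584
order-6 term: 16384
the series for exp(-4D) f terminates at order 6
exp(-4D) f = 4x^6 - (199/2)x^5 + 1030x^4 - 5680x^3 + 17600x^2 - (116229/4)x + 19974


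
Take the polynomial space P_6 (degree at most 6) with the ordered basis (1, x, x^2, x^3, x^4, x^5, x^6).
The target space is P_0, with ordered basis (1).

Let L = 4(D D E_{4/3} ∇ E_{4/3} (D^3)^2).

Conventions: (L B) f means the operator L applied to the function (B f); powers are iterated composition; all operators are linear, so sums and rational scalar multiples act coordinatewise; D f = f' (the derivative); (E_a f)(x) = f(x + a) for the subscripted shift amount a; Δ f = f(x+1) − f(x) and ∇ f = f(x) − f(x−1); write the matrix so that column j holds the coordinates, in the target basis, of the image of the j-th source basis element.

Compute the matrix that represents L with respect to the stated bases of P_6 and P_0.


image of 1: 0
image of x: 0
image of x^2: 0
image of x^3: 0
image of x^4: 0
image of x^5: 0
image of x^6: 0
each image's coordinates form column j of the matrix

the matrix is [[0, 0, 0, 0, 0, 0, 0]] (rows listed top to bottom)


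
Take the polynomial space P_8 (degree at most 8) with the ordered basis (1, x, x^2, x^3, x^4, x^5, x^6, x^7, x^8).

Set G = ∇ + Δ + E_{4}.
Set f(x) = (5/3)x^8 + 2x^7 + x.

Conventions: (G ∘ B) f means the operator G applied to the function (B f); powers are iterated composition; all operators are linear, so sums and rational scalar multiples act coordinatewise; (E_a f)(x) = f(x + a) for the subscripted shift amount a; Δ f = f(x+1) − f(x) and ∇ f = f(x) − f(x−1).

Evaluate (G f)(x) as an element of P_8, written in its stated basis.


the image equals g(x) = (5/3)x^8 + 82x^7 + (2492/3)x^6 + 6832x^5 + (103460/3)x^4 + 113680x^3 + (702716/3)x^2 + 275825x + 426014/3

∇ f = (40/3)x^7 - (98/3)x^6 + (154/3)x^5 - (140/3)x^4 + (70/3)x^3 - (14/3)x^2 - (2/3)x + 4/3
Δ f = (40/3)x^7 + (182/3)x^6 + (406/3)x^5 + (560/3)x^4 + (490/3)x^3 + (266/3)x^2 + (82/3)x + 14/3
E_{4} f = (5/3)x^8 + (166/3)x^7 + (2408/3)x^6 + (19936/3)x^5 + (103040/3)x^4 + (340480/3)x^3 + (702464/3)x^2 + (827395/3)x + 425996/3
(∇ + Δ + E_{4}) f = (5/3)x^8 + 82x^7 + (2492/3)x^6 + 6832x^5 + (103460/3)x^4 + 113680x^3 + (702716/3)x^2 + 275825x + 426014/3


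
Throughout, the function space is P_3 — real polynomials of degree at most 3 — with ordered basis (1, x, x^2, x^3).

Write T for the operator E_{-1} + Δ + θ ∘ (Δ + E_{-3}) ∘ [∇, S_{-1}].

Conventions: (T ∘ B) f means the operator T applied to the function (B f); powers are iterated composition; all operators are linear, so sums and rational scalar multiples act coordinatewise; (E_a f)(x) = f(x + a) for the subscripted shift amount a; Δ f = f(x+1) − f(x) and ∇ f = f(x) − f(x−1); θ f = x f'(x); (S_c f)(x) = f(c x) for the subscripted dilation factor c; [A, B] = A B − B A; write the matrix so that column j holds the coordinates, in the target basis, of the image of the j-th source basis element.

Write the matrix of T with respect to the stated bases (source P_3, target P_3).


the matrix is [[1, 0, 2, 0]; [0, 1, 4, 30]; [0, 0, 1, -12]; [0, 0, 0, 1]] (rows listed top to bottom)

image of 1: 1
image of x: x
image of x^2: x^2 + 4x + 2
image of x^3: x^3 - 12x^2 + 30x
each image's coordinates form column j of the matrix


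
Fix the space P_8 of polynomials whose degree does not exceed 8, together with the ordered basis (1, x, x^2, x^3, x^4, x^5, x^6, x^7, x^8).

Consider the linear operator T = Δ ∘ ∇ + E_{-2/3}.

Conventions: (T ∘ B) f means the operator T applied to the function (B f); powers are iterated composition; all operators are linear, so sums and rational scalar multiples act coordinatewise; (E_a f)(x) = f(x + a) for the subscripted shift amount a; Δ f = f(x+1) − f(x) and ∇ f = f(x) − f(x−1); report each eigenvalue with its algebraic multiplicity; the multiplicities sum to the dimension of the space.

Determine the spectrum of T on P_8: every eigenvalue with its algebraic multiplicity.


λ = 1 (multiplicity 9)

image of 1: 1
image of x: x - 2/3
image of x^2: x^2 - (4/3)x + 22/9
image of x^3: x^3 - 2x^2 + (22/3)x - 8/27
image of x^4: x^4 - (8/3)x^3 + (44/3)x^2 - (32/27)x + 178/81
image of x^5: x^5 - (10/3)x^4 + (220/9)x^3 - (80/27)x^2 + (890/81)x - 32/243
image of x^6: x^6 - 4x^5 + (110/3)x^4 - (160/27)x^3 + (890/27)x^2 - (64/81)x + 1522/729
image of x^7: x^7 - (14/3)x^6 + (154/3)x^5 - (280/27)x^4 + (6230/81)x^3 - (224/81)x^2 + (10654/729)x - 128/2187
image of x^8: x^8 - (16/3)x^7 + (616/9)x^6 - (448/27)x^5 + (12460/81)x^4 - (1792/243)x^3 + (42616/729)x^2 - (1024/2187)x + 13378/6561
the matrix is upper triangular; its diagonal is (1, 1, 1, 1, 1, 1, 1, 1, 1)
for a triangular matrix the eigenvalues are the diagonal entries, with algebraic multiplicity their repetition count


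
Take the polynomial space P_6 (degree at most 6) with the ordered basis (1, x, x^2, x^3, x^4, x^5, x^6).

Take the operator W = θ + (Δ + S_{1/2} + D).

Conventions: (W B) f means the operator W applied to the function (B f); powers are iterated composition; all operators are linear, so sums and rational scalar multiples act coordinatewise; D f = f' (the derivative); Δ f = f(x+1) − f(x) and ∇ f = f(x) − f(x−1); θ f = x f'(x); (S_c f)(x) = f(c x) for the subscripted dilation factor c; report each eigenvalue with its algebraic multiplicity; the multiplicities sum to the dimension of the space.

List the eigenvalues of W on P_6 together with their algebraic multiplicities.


image of 1: 1
image of x: (3/2)x + 2
image of x^2: (9/4)x^2 + 4x + 1
image of x^3: (25/8)x^3 + 6x^2 + 3x + 1
image of x^4: (65/16)x^4 + 8x^3 + 6x^2 + 4x + 1
image of x^5: (161/32)x^5 + 10x^4 + 10x^3 + 10x^2 + 5x + 1
image of x^6: (385/64)x^6 + 12x^5 + 15x^4 + 20x^3 + 15x^2 + 6x + 1
the matrix is upper triangular; its diagonal is (1, 3/2, 9/4, 25/8, 65/16, 161/32, 385/64)
for a triangular matrix the eigenvalues are the diagonal entries, with algebraic multiplicity their repetition count

λ = 1 (multiplicity 1), λ = 3/2 (multiplicity 1), λ = 9/4 (multiplicity 1), λ = 25/8 (multiplicity 1), λ = 65/16 (multiplicity 1), λ = 161/32 (multiplicity 1), λ = 385/64 (multiplicity 1)
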